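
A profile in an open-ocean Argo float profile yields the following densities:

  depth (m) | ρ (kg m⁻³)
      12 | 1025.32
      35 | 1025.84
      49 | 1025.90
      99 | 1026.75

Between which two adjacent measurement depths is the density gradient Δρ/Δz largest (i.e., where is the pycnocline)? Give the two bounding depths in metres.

12–35 m

Compute the density gradient over each adjacent pair:
  12–35 m: Δρ/Δz = 0.52/23 = 0.023 kg m⁻⁴
  35–49 m: Δρ/Δz = 0.06/14 = 4.3 × 10⁻³ kg m⁻⁴
  49–99 m: Δρ/Δz = 0.85/50 = 0.017 kg m⁻⁴
The largest gradient is in the 12–35 m interval — the pycnocline.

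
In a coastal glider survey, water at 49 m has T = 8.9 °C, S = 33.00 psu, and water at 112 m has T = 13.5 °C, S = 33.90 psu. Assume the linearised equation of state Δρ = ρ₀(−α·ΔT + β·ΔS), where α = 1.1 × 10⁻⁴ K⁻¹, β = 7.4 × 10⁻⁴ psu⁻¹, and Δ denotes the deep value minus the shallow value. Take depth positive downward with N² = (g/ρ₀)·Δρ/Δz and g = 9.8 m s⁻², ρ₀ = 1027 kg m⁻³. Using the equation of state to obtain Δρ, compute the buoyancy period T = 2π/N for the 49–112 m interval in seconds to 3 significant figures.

1.26 × 10³ s

ΔT = +4.6 K, ΔS = +0.90 psu (deep − shallow).
Δρ/ρ₀ = −αΔT + βΔS = -5.06 × 10⁻⁴ + 6.66 × 10⁻⁴ = 1.60 × 10⁻⁴, so Δρ ≈ 0.1643 kg m⁻³.
N² = (g/ρ₀)·Δρ/Δz = g·(Δρ/ρ₀)/Δz = 9.8 × 1.60 × 10⁻⁴ / 63 = 2.4889 × 10⁻⁵ s⁻².
N = √(2.4889 × 10⁻⁵) = 4.9889 × 10⁻³ rad s⁻¹ → T = 2π/N = 1.2594 × 10³ s ≈ 1.26 × 10³ s.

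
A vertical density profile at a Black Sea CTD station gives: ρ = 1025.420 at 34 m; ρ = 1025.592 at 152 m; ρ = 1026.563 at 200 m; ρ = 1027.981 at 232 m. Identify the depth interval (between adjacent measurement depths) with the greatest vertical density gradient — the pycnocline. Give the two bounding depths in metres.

200–232 m

Compute the density gradient over each adjacent pair:
  34–152 m: Δρ/Δz = 0.172/118 = 1.5 × 10⁻³ kg m⁻⁴
  152–200 m: Δρ/Δz = 0.971/48 = 0.020 kg m⁻⁴
  200–232 m: Δρ/Δz = 1.418/32 = 0.044 kg m⁻⁴
The largest gradient is in the 200–232 m interval — the pycnocline.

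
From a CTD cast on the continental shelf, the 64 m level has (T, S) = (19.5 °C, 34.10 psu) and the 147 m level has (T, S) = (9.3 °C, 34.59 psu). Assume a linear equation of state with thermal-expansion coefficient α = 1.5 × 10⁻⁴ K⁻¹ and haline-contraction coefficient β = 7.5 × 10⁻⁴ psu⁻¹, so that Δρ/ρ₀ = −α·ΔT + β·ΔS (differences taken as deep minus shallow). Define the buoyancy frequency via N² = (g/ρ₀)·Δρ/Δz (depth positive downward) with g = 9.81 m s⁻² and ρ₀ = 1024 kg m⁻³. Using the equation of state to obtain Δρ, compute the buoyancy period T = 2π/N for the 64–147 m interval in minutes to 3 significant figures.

ΔT = -10.2 K, ΔS = +0.49 psu (deep − shallow).
Δρ/ρ₀ = −αΔT + βΔS = 1.53 × 10⁻³ + 3.675 × 10⁻⁴ = 1.8975 × 10⁻³, so Δρ ≈ 1.943 kg m⁻³.
N² = (g/ρ₀)·Δρ/Δz = g·(Δρ/ρ₀)/Δz = 9.81 × 1.8975 × 10⁻³ / 83 = 2.2427 × 10⁻⁴ s⁻².
N = √(2.2427 × 10⁻⁴) = 0.014976 rad s⁻¹ → T = 2π/N = 419.55 s = 6.9925 min ≈ 6.99 min.

6.99 min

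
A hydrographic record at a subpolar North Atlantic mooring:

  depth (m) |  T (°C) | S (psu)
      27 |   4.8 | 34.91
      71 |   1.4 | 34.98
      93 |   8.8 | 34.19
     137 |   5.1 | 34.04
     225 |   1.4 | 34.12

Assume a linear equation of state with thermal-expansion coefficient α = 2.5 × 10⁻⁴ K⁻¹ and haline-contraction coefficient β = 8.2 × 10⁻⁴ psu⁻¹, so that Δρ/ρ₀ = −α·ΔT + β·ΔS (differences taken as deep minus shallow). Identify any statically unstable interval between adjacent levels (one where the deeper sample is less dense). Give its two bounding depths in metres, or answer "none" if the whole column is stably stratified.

71–93 m

Evaluate Δρ/ρ₀ = −αΔT + βΔS across each adjacent pair:
  27–71 m: −αΔT+βΔS = −(2.5 × 10⁻⁴)(-3.4)+(8.2 × 10⁻⁴)(+0.07) = 9.1 × 10⁻⁴ → stable
  71–93 m: −αΔT+βΔS = −(2.5 × 10⁻⁴)(+7.4)+(8.2 × 10⁻⁴)(-0.79) = -2.5 × 10⁻³ → UNSTABLE
  93–137 m: −αΔT+βΔS = −(2.5 × 10⁻⁴)(-3.7)+(8.2 × 10⁻⁴)(-0.15) = 8.0 × 10⁻⁴ → stable
  137–225 m: −αΔT+βΔS = −(2.5 × 10⁻⁴)(-3.7)+(8.2 × 10⁻⁴)(+0.08) = 9.9 × 10⁻⁴ → stable
The 71–93 m interval has Δρ < 0: lighter water underlies denser water.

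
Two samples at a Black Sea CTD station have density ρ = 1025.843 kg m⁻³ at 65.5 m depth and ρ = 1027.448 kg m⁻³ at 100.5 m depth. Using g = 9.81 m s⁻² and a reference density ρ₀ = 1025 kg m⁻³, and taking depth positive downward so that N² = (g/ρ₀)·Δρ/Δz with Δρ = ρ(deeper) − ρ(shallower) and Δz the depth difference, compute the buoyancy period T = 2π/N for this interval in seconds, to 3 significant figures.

300 s

Δρ = 1027.448 − 1025.843 = 1.605 kg m⁻³ over Δz = 100.5 − 65.5 = 35 m.
N² = (9.81/1025) × (1.605/35) = 4.3889 × 10⁻⁴ s⁻².
N = √(4.3889 × 10⁻⁴) = 0.020950 rad s⁻¹, so T = 2π/N = 299.91 s ≈ 300 s.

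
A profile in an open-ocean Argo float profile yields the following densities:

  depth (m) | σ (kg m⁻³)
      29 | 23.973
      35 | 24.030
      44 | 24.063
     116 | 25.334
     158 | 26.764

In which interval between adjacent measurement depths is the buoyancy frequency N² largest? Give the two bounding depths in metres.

Compute the density gradient over each adjacent pair:
  29–35 m: Δρ/Δz = 0.057/6 = 9.5 × 10⁻³ kg m⁻⁴
  35–44 m: Δρ/Δz = 0.033/9 = 3.7 × 10⁻³ kg m⁻⁴
  44–116 m: Δρ/Δz = 1.271/72 = 0.018 kg m⁻⁴
  116–158 m: Δρ/Δz = 1.430/42 = 0.034 kg m⁻⁴
The largest gradient is in the 116–158 m interval — the pycnocline.

116–158 m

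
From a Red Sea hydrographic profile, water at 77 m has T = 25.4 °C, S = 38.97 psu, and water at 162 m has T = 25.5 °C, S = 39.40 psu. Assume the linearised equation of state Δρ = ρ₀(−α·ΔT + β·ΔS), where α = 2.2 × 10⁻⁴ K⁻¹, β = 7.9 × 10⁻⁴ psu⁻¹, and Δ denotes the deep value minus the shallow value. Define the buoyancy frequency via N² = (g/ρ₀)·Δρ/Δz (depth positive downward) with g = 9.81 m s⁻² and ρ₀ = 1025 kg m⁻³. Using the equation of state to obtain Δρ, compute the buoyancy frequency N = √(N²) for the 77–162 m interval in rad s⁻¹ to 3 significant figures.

ΔT = +0.1 K, ΔS = +0.43 psu (deep − shallow).
Δρ/ρ₀ = −αΔT + βΔS = -2.20 × 10⁻⁵ + 3.397 × 10⁻⁴ = 3.177 × 10⁻⁴, so Δρ ≈ 0.3256 kg m⁻³.
N² = (g/ρ₀)·Δρ/Δz = g·(Δρ/ρ₀)/Δz = 9.81 × 3.177 × 10⁻⁴ / 85 = 3.6666 × 10⁻⁵ s⁻².
N = √(3.6666 × 10⁻⁵) = 6.0552 × 10⁻³ rad s⁻¹ ≈ 6.06 × 10⁻³ rad s⁻¹.

6.06 × 10⁻³ rad s⁻¹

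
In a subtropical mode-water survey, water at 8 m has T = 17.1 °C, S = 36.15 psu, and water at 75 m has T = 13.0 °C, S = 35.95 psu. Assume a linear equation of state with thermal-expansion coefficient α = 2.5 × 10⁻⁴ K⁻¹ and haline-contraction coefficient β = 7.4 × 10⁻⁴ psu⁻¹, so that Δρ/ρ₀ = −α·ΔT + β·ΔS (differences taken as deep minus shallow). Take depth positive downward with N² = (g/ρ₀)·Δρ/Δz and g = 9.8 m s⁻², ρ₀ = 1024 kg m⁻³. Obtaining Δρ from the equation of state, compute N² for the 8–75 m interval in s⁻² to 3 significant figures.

1.28 × 10⁻⁴ s⁻²

ΔT = -4.1 K, ΔS = -0.20 psu (deep − shallow).
Δρ/ρ₀ = −αΔT + βΔS = 1.025 × 10⁻³ − 1.48 × 10⁻⁴ = 8.77 × 10⁻⁴, so Δρ ≈ 0.8980 kg m⁻³.
N² = (g/ρ₀)·Δρ/Δz = g·(Δρ/ρ₀)/Δz = 9.8 × 8.77 × 10⁻⁴ / 67 = 1.2828 × 10⁻⁴ s⁻² ≈ 1.28 × 10⁻⁴ s⁻².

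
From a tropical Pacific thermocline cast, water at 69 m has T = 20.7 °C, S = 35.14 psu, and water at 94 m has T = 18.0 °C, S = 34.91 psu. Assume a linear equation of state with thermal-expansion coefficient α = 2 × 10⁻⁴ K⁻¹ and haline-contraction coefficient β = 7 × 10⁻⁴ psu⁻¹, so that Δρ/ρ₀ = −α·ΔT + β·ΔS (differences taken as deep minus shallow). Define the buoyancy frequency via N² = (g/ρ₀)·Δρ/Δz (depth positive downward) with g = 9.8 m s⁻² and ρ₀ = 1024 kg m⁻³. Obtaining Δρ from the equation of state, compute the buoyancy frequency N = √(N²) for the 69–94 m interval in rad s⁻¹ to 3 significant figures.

ΔT = -2.7 K, ΔS = -0.23 psu (deep − shallow).
Δρ/ρ₀ = −αΔT + βΔS = 5.40 × 10⁻⁴ − 1.61 × 10⁻⁴ = 3.79 × 10⁻⁴, so Δρ ≈ 0.3881 kg m⁻³.
N² = (g/ρ₀)·Δρ/Δz = g·(Δρ/ρ₀)/Δz = 9.8 × 3.79 × 10⁻⁴ / 25 = 1.4857 × 10⁻⁴ s⁻².
N = √(1.4857 × 10⁻⁴) = 0.012189 rad s⁻¹ ≈ 0.0122 rad s⁻¹.

0.0122 rad s⁻¹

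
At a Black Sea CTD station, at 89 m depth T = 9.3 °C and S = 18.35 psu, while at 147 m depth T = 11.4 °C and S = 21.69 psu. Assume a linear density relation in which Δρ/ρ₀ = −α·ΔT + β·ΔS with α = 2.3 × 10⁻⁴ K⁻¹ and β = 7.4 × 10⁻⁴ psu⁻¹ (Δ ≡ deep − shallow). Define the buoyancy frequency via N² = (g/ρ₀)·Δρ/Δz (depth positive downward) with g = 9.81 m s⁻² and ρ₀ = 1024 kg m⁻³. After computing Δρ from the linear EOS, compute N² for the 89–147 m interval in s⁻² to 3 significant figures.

3.36 × 10⁻⁴ s⁻²

ΔT = +2.1 K, ΔS = +3.34 psu (deep − shallow).
Δρ/ρ₀ = −αΔT + βΔS = -4.83 × 10⁻⁴ + 2.4716 × 10⁻³ = 1.9886 × 10⁻³, so Δρ ≈ 2.036 kg m⁻³.
N² = (g/ρ₀)·Δρ/Δz = g·(Δρ/ρ₀)/Δz = 9.81 × 1.9886 × 10⁻³ / 58 = 3.3635 × 10⁻⁴ s⁻² ≈ 3.36 × 10⁻⁴ s⁻².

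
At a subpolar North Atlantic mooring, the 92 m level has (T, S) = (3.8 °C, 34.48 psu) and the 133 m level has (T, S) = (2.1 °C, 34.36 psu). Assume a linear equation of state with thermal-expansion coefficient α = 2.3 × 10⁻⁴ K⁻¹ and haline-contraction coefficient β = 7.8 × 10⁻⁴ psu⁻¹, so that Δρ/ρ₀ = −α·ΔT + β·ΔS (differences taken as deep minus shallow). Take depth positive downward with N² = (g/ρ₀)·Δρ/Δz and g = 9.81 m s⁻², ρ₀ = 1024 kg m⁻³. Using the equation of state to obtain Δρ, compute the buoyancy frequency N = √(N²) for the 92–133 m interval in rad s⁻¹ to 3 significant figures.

8.44 × 10⁻³ rad s⁻¹

ΔT = -1.7 K, ΔS = -0.12 psu (deep − shallow).
Δρ/ρ₀ = −αΔT + βΔS = 3.91 × 10⁻⁴ − 9.36 × 10⁻⁵ = 2.974 × 10⁻⁴, so Δρ ≈ 0.3045 kg m⁻³.
N² = (g/ρ₀)·Δρ/Δz = g·(Δρ/ρ₀)/Δz = 9.81 × 2.974 × 10⁻⁴ / 41 = 7.1158 × 10⁻⁵ s⁻².
N = √(7.1158 × 10⁻⁵) = 8.4355 × 10⁻³ rad s⁻¹ ≈ 8.44 × 10⁻³ rad s⁻¹.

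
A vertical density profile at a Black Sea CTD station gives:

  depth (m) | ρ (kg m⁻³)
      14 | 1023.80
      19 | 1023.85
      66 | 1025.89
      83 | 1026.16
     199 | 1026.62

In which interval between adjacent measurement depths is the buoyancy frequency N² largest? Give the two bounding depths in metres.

Compute the density gradient over each adjacent pair:
  14–19 m: Δρ/Δz = 0.05/5 = 0.010 kg m⁻⁴
  19–66 m: Δρ/Δz = 2.04/47 = 0.043 kg m⁻⁴
  66–83 m: Δρ/Δz = 0.27/17 = 0.016 kg m⁻⁴
  83–199 m: Δρ/Δz = 0.46/116 = 4.0 × 10⁻³ kg m⁻⁴
The largest gradient is in the 19–66 m interval — the pycnocline.

19–66 m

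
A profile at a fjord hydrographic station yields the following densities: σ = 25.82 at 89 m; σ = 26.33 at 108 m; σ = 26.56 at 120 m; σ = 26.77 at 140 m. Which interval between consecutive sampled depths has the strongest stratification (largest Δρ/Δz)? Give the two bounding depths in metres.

Compute the density gradient over each adjacent pair:
  89–108 m: Δρ/Δz = 0.51/19 = 0.027 kg m⁻⁴
  108–120 m: Δρ/Δz = 0.23/12 = 0.019 kg m⁻⁴
  120–140 m: Δρ/Δz = 0.21/20 = 0.010 kg m⁻⁴
The largest gradient is in the 89–108 m interval — the pycnocline.

89–108 m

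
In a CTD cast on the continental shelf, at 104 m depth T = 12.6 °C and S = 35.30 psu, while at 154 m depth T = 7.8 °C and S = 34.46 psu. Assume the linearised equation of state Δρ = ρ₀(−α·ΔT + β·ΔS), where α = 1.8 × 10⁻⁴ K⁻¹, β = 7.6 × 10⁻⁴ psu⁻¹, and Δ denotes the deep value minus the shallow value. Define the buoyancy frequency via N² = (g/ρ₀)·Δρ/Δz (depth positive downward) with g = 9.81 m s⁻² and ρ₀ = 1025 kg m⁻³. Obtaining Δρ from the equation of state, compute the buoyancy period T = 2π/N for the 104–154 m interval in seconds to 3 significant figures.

ΔT = -4.8 K, ΔS = -0.84 psu (deep − shallow).
Δρ/ρ₀ = −αΔT + βΔS = 8.64 × 10⁻⁴ − 6.384 × 10⁻⁴ = 2.256 × 10⁻⁴, so Δρ ≈ 0.2312 kg m⁻³.
N² = (g/ρ₀)·Δρ/Δz = g·(Δρ/ρ₀)/Δz = 9.81 × 2.256 × 10⁻⁴ / 50 = 4.4263 × 10⁻⁵ s⁻².
N = √(4.4263 × 10⁻⁵) = 6.6530 × 10⁻³ rad s⁻¹ → T = 2π/N = 944.41 s ≈ 944 s.

944 s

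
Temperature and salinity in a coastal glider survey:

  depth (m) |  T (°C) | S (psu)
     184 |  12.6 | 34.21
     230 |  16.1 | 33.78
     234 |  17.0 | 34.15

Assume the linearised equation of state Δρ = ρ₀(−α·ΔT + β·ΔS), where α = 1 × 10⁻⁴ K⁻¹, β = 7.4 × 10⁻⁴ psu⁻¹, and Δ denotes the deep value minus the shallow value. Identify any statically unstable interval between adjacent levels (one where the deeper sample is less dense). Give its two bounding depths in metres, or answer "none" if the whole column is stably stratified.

184–230 m

Evaluate Δρ/ρ₀ = −αΔT + βΔS across each adjacent pair:
  184–230 m: −αΔT+βΔS = −(1 × 10⁻⁴)(+3.5)+(7.4 × 10⁻⁴)(-0.43) = -6.7 × 10⁻⁴ → UNSTABLE
  230–234 m: −αΔT+βΔS = −(1 × 10⁻⁴)(+0.9)+(7.4 × 10⁻⁴)(+0.37) = 1.8 × 10⁻⁴ → stable
The 184–230 m interval has Δρ < 0: lighter water underlies denser water.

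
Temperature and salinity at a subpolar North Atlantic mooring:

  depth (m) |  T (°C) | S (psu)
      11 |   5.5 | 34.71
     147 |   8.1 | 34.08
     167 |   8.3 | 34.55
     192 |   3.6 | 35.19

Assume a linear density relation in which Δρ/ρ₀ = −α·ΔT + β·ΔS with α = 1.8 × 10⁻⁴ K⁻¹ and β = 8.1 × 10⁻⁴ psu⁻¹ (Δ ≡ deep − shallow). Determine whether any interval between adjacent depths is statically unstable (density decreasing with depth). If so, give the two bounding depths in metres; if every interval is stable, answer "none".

11–147 m

Evaluate Δρ/ρ₀ = −αΔT + βΔS across each adjacent pair:
  11–147 m: −αΔT+βΔS = −(1.8 × 10⁻⁴)(+2.6)+(8.1 × 10⁻⁴)(-0.63) = -9.8 × 10⁻⁴ → UNSTABLE
  147–167 m: −αΔT+βΔS = −(1.8 × 10⁻⁴)(+0.2)+(8.1 × 10⁻⁴)(+0.47) = 3.4 × 10⁻⁴ → stable
  167–192 m: −αΔT+βΔS = −(1.8 × 10⁻⁴)(-4.7)+(8.1 × 10⁻⁴)(+0.64) = 1.4 × 10⁻³ → stable
The 11–147 m interval has Δρ < 0: lighter water underlies denser water.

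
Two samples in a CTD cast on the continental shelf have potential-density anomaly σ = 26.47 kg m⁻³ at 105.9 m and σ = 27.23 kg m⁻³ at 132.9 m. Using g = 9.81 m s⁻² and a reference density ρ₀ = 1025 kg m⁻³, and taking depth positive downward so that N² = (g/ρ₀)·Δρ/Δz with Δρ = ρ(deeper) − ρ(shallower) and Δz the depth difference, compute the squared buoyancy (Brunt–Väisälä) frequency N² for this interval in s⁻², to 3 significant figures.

Δρ = 1027.23 − 1026.47 = 0.76 kg m⁻³ over Δz = 132.9 − 105.9 = 27 m.
N² = (9.81/1025) × (0.76/27) = 2.6940 × 10⁻⁴ s⁻² ≈ 2.69 × 10⁻⁴ s⁻².

2.69 × 10⁻⁴ s⁻²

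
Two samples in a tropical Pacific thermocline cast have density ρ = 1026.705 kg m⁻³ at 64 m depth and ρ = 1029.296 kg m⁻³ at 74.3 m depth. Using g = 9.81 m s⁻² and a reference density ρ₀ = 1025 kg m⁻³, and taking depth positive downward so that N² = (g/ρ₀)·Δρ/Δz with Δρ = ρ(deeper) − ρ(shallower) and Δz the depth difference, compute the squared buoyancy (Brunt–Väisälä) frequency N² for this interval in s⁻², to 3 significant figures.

2.41 × 10⁻³ s⁻²

Δρ = 1029.296 − 1026.705 = 2.591 kg m⁻³ over Δz = 74.3 − 64 = 10.3 m.
N² = (9.81/1025) × (2.591/10.3) = 2.4076 × 10⁻³ s⁻² ≈ 2.41 × 10⁻³ s⁻².
N² > 0, so the interval is statically stable.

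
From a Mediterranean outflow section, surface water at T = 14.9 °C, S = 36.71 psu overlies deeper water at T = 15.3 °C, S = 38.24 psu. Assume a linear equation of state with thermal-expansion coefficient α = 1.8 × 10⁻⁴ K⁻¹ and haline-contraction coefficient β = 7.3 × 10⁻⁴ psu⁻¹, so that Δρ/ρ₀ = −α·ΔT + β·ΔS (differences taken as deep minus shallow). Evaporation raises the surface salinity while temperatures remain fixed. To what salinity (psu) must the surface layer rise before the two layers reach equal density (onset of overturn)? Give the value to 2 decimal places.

Neutral buoyancy requires −α(T_deep − T_surf) + β(S_deep − S_surf′) = 0.
S_surf′ = S_deep − (α/β)·ΔT = 38.24 − (1.8 × 10⁻⁴/7.3 × 10⁻⁴)·(+0.4) = 38.1414 psu.
Increase required: 38.1414 − 36.71 = 1.4314 psu.

38.14 psu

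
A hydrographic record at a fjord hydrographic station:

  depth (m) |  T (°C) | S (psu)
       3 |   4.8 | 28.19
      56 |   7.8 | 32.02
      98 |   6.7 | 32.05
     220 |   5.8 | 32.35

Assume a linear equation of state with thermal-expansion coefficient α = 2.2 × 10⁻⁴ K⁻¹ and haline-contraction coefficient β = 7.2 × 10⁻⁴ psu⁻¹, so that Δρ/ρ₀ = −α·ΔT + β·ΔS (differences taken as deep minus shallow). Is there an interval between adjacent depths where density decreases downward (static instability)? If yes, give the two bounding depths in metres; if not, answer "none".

Evaluate Δρ/ρ₀ = −αΔT + βΔS across each adjacent pair:
  3–56 m: −αΔT+βΔS = −(2.2 × 10⁻⁴)(+3.0)+(7.2 × 10⁻⁴)(+3.83) = 2.1 × 10⁻³ → stable
  56–98 m: −αΔT+βΔS = −(2.2 × 10⁻⁴)(-1.1)+(7.2 × 10⁻⁴)(+0.03) = 2.6 × 10⁻⁴ → stable
  98–220 m: −αΔT+βΔS = −(2.2 × 10⁻⁴)(-0.9)+(7.2 × 10⁻⁴)(+0.30) = 4.1 × 10⁻⁴ → stable
Every interval has Δρ > 0: the column is stably stratified throughout.

none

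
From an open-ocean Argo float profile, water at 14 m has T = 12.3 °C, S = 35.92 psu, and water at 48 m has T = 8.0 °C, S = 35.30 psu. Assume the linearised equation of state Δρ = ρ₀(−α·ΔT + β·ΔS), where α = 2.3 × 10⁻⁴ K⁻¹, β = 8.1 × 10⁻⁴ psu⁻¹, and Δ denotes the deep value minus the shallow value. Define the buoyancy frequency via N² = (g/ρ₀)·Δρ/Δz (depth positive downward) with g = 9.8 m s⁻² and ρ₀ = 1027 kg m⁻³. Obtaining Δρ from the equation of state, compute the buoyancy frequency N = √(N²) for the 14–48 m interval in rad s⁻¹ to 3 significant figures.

ΔT = -4.3 K, ΔS = -0.62 psu (deep − shallow).
Δρ/ρ₀ = −αΔT + βΔS = 9.89 × 10⁻⁴ − 5.022 × 10⁻⁴ = 4.868 × 10⁻⁴, so Δρ ≈ 0.4999 kg m⁻³.
N² = (g/ρ₀)·Δρ/Δz = g·(Δρ/ρ₀)/Δz = 9.8 × 4.868 × 10⁻⁴ / 34 = 1.4031 × 10⁻⁴ s⁻².
N = √(1.4031 × 10⁻⁴) = 0.011845 rad s⁻¹ ≈ 0.0118 rad s⁻¹.

0.0118 rad s⁻¹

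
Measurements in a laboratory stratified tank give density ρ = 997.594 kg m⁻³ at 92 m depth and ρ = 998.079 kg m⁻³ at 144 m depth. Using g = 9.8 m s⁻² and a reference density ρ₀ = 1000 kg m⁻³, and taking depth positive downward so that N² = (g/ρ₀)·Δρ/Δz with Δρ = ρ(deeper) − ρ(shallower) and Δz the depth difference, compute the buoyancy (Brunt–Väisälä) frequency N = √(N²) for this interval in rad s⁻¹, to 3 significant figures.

9.56 × 10⁻³ rad s⁻¹

Δρ = 998.079 − 997.594 = 0.485 kg m⁻³ over Δz = 144 − 92 = 52 m.
N² = (9.8/1000) × (0.485/52) = 9.1404 × 10⁻⁵ s⁻².
N = √(9.1404 × 10⁻⁵) = 9.5605 × 10⁻³ rad s⁻¹ ≈ 9.56 × 10⁻³ rad s⁻¹.
N² > 0, so the interval is statically stable.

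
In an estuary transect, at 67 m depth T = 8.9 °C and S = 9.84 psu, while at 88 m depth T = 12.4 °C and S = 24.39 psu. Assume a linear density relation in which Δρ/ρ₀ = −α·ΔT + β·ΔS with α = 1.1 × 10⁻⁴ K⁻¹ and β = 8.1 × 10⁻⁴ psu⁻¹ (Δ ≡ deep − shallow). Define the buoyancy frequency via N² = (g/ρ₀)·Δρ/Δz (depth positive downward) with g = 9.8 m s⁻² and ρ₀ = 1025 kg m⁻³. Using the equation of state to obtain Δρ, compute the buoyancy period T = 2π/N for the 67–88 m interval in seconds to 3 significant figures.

86.1 s

ΔT = +3.5 K, ΔS = +14.55 psu (deep − shallow).
Δρ/ρ₀ = −αΔT + βΔS = -3.85 × 10⁻⁴ + 0.0117855 = 0.0114005, so Δρ ≈ 11.69 kg m⁻³.
N² = (g/ρ₀)·Δρ/Δz = g·(Δρ/ρ₀)/Δz = 9.8 × 0.0114005 / 21 = 5.3202 × 10⁻³ s⁻².
N = √(5.3202 × 10⁻³) = 0.072940 rad s⁻¹ → T = 2π/N = 86.142 s ≈ 86.1 s.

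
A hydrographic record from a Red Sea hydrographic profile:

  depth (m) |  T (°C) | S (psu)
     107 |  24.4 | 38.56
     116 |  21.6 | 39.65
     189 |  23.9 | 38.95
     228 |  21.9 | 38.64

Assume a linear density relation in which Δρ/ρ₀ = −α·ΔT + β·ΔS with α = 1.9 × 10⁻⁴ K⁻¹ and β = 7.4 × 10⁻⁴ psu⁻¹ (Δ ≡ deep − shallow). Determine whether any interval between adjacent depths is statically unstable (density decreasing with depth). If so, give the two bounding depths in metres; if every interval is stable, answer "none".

Evaluate Δρ/ρ₀ = −αΔT + βΔS across each adjacent pair:
  107–116 m: −αΔT+βΔS = −(1.9 × 10⁻⁴)(-2.8)+(7.4 × 10⁻⁴)(+1.09) = 1.3 × 10⁻³ → stable
  116–189 m: −αΔT+βΔS = −(1.9 × 10⁻⁴)(+2.3)+(7.4 × 10⁻⁴)(-0.70) = -9.5 × 10⁻⁴ → UNSTABLE
  189–228 m: −αΔT+βΔS = −(1.9 × 10⁻⁴)(-2.0)+(7.4 × 10⁻⁴)(-0.31) = 1.5 × 10⁻⁴ → stable
The 116–189 m interval has Δρ < 0: lighter water underlies denser water.

116–189 m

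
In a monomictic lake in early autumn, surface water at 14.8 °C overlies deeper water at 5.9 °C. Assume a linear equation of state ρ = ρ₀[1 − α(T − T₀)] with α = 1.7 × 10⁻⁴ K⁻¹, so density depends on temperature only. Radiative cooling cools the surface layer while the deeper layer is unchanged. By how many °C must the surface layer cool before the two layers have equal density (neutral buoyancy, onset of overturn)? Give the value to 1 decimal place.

8.9 °C

With temperature the only control, equal density requires T_surf′ = T_deep.
T_surf′ = 5.9 °C.
Cooling required: 14.8 − 5.9 = 8.9 °C.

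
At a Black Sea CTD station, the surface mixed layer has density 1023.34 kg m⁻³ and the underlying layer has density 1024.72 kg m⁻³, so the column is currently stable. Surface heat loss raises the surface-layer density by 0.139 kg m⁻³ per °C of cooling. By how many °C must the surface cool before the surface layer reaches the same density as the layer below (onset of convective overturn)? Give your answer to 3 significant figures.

9.93 °C

Density deficit of the surface layer: 1024.72 − 1023.34 = 1.38 kg m⁻³.
Required change = 1.38 / 0.139 = 9.93 °C.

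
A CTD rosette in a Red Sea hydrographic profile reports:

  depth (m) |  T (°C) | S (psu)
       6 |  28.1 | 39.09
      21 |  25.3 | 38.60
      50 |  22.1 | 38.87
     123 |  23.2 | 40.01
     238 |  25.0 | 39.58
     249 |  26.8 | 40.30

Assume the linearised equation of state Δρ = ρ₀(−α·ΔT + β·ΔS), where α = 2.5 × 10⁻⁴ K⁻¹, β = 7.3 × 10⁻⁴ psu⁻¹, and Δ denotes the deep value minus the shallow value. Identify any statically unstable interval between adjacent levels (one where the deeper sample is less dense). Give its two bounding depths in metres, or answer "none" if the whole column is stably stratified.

123–238 m

Evaluate Δρ/ρ₀ = −αΔT + βΔS across each adjacent pair:
  6–21 m: −αΔT+βΔS = −(2.5 × 10⁻⁴)(-2.8)+(7.3 × 10⁻⁴)(-0.49) = 3.4 × 10⁻⁴ → stable
  21–50 m: −αΔT+βΔS = −(2.5 × 10⁻⁴)(-3.2)+(7.3 × 10⁻⁴)(+0.27) = 1.0 × 10⁻³ → stable
  50–123 m: −αΔT+βΔS = −(2.5 × 10⁻⁴)(+1.1)+(7.3 × 10⁻⁴)(+1.14) = 5.6 × 10⁻⁴ → stable
  123–238 m: −αΔT+βΔS = −(2.5 × 10⁻⁴)(+1.8)+(7.3 × 10⁻⁴)(-0.43) = -7.6 × 10⁻⁴ → UNSTABLE
  238–249 m: −αΔT+βΔS = −(2.5 × 10⁻⁴)(+1.8)+(7.3 × 10⁻⁴)(+0.72) = 7.6 × 10⁻⁵ → stable
The 123–238 m interval has Δρ < 0: lighter water underlies denser water.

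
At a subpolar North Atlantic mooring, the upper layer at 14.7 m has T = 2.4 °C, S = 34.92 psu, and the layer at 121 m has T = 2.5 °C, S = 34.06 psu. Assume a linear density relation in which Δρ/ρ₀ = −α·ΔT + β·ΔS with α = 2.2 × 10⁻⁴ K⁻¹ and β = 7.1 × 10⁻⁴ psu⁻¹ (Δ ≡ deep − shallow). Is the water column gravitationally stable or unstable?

ΔT = 2.5 − 2.4 = +0.1 K and ΔS = 34.06 − 34.92 = -0.86 psu (deep − shallow).
−αΔT = -2.20 × 10⁻⁵; βΔS = -6.106 × 10⁻⁴; sum Δρ/ρ₀ = -6.326 × 10⁻⁴.
Δρ/ρ₀ < 0, so Δρ < 0: deeper water is lighter → statically unstable; the column would overturn.

unstable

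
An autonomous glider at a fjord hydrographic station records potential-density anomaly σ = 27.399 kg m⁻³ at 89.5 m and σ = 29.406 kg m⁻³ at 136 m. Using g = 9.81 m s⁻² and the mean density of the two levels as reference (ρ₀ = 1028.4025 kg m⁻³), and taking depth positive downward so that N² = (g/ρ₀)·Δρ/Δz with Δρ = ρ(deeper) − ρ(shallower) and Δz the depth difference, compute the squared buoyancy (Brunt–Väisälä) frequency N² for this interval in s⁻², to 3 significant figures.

4.12 × 10⁻⁴ s⁻²

Δρ = 1029.406 − 1027.399 = 2.007 kg m⁻³ over Δz = 136 − 89.5 = 46.5 m.
N² = (9.81/1028.4025) × (2.007/46.5) = 4.1172 × 10⁻⁴ s⁻² ≈ 4.12 × 10⁻⁴ s⁻².
A positive N² confirms static stability across the interval.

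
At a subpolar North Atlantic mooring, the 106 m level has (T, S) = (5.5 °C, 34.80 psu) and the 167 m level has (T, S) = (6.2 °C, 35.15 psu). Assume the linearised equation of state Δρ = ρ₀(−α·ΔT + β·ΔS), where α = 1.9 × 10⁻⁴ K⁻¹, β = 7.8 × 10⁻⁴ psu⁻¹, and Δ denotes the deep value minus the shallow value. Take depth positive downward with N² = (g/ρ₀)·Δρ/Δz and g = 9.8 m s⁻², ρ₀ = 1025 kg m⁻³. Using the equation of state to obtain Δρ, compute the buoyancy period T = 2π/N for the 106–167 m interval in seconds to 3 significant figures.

ΔT = +0.7 K, ΔS = +0.35 psu (deep − shallow).
Δρ/ρ₀ = −αΔT + βΔS = -1.33 × 10⁻⁴ + 2.73 × 10⁻⁴ = 1.40 × 10⁻⁴, so Δρ ≈ 0.1435 kg m⁻³.
N² = (g/ρ₀)·Δρ/Δz = g·(Δρ/ρ₀)/Δz = 9.8 × 1.40 × 10⁻⁴ / 61 = 2.2492 × 10⁻⁵ s⁻².
N = √(2.2492 × 10⁻⁵) = 4.7426 × 10⁻³ rad s⁻¹ → T = 2π/N = 1.3248 × 10³ s ≈ 1.32 × 10³ s.

1.32 × 10³ s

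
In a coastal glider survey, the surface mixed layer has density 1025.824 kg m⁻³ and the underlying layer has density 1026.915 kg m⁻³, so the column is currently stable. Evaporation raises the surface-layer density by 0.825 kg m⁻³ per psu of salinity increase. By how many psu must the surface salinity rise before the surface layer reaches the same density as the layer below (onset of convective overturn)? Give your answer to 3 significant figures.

Density deficit of the surface layer: 1026.915 − 1025.824 = 1.091 kg m⁻³.
Required change = 1.091 / 0.825 = 1.32 psu.

1.32 psu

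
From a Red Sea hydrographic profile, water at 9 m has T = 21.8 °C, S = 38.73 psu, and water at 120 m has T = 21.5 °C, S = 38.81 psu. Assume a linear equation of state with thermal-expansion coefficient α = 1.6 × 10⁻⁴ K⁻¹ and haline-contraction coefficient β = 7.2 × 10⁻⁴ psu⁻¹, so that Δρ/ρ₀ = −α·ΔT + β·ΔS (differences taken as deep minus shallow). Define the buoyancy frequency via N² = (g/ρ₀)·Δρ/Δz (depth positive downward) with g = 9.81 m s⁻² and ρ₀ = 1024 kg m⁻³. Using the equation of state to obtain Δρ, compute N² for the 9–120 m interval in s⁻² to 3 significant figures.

9.33 × 10⁻⁶ s⁻²

ΔT = -0.3 K, ΔS = +0.08 psu (deep − shallow).
Δρ/ρ₀ = −αΔT + βΔS = 4.80 × 10⁻⁵ + 5.76 × 10⁻⁵ = 1.056 × 10⁻⁴, so Δρ ≈ 0.1081 kg m⁻³.
N² = (g/ρ₀)·Δρ/Δz = g·(Δρ/ρ₀)/Δz = 9.81 × 1.056 × 10⁻⁴ / 111 = 9.3328 × 10⁻⁶ s⁻² ≈ 9.33 × 10⁻⁶ s⁻².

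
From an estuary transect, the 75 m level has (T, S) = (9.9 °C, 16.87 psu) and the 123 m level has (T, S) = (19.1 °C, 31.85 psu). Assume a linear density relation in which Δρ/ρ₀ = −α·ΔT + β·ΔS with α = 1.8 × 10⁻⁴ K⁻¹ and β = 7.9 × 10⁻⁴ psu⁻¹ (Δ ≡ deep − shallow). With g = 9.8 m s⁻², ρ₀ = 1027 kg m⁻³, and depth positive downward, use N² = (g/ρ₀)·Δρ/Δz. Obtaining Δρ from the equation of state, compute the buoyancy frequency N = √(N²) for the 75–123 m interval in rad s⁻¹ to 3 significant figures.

0.0456 rad s⁻¹

ΔT = +9.2 K, ΔS = +14.98 psu (deep − shallow).
Δρ/ρ₀ = −αΔT + βΔS = -1.656 × 10⁻³ + 0.0118342 = 0.0101782, so Δρ ≈ 10.45 kg m⁻³.
N² = (g/ρ₀)·Δρ/Δz = g·(Δρ/ρ₀)/Δz = 9.8 × 0.0101782 / 48 = 2.0780 × 10⁻³ s⁻².
N = √(2.0780 × 10⁻³) = 0.045585 rad s⁻¹ ≈ 0.0456 rad s⁻¹.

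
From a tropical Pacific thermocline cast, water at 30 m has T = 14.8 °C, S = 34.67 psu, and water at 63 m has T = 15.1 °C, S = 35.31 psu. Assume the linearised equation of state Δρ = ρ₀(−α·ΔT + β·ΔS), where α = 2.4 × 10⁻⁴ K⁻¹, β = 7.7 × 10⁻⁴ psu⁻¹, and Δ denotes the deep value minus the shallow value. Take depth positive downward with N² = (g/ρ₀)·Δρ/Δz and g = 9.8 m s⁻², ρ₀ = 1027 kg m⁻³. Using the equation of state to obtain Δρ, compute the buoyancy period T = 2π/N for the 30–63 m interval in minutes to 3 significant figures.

ΔT = +0.3 K, ΔS = +0.64 psu (deep − shallow).
Δρ/ρ₀ = −αΔT + βΔS = -7.20 × 10⁻⁵ + 4.928 × 10⁻⁴ = 4.208 × 10⁻⁴, so Δρ ≈ 0.4322 kg m⁻³.
N² = (g/ρ₀)·Δρ/Δz = g·(Δρ/ρ₀)/Δz = 9.8 × 4.208 × 10⁻⁴ / 33 = 1.2496 × 10⁻⁴ s⁻².
N = √(1.2496 × 10⁻⁴) = 0.011179 rad s⁻¹ → T = 2π/N = 562.05 s = 9.3675 min ≈ 9.37 min.

9.37 min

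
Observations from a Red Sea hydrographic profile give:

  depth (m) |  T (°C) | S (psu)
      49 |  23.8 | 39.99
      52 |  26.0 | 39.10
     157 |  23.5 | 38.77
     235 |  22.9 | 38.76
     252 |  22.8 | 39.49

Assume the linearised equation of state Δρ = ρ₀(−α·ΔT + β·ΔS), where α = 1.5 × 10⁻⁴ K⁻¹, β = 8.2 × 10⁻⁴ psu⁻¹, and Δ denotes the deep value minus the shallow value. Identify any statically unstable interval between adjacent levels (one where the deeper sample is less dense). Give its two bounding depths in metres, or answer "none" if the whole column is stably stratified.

49–52 m

Evaluate Δρ/ρ₀ = −αΔT + βΔS across each adjacent pair:
  49–52 m: −αΔT+βΔS = −(1.5 × 10⁻⁴)(+2.2)+(8.2 × 10⁻⁴)(-0.89) = -1.1 × 10⁻³ → UNSTABLE
  52–157 m: −αΔT+βΔS = −(1.5 × 10⁻⁴)(-2.5)+(8.2 × 10⁻⁴)(-0.33) = 1.0 × 10⁻⁴ → stable
  157–235 m: −αΔT+βΔS = −(1.5 × 10⁻⁴)(-0.6)+(8.2 × 10⁻⁴)(-0.01) = 8.2 × 10⁻⁵ → stable
  235–252 m: −αΔT+βΔS = −(1.5 × 10⁻⁴)(-0.1)+(8.2 × 10⁻⁴)(+0.73) = 6.1 × 10⁻⁴ → stable
The 49–52 m interval has Δρ < 0: lighter water underlies denser water.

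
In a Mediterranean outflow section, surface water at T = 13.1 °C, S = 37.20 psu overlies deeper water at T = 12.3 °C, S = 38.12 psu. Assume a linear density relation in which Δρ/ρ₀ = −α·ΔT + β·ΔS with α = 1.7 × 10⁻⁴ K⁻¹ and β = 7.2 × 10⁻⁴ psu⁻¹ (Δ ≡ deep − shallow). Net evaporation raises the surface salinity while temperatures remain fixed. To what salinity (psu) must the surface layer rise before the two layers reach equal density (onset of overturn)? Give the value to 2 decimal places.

38.31 psu

Neutral buoyancy requires −α(T_deep − T_surf) + β(S_deep − S_surf′) = 0.
S_surf′ = S_deep − (α/β)·ΔT = 38.12 − (1.7 × 10⁻⁴/7.2 × 10⁻⁴)·(-0.8) = 38.3089 psu.
Increase required: 38.3089 − 37.20 = 1.1089 psu.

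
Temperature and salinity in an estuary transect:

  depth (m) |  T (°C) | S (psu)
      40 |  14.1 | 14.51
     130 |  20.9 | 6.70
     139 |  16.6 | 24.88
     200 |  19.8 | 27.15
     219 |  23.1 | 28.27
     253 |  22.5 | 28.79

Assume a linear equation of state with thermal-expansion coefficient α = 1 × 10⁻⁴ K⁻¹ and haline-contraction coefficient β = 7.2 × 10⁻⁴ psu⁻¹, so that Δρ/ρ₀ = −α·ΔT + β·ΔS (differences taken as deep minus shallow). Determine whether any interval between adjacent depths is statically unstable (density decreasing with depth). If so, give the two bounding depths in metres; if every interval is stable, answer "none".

Evaluate Δρ/ρ₀ = −αΔT + βΔS across each adjacent pair:
  40–130 m: −αΔT+βΔS = −(1 × 10⁻⁴)(+6.8)+(7.2 × 10⁻⁴)(-7.81) = -6.3 × 10⁻³ → UNSTABLE
  130–139 m: −αΔT+βΔS = −(1 × 10⁻⁴)(-4.3)+(7.2 × 10⁻⁴)(+18.18) = 0.014 → stable
  139–200 m: −αΔT+βΔS = −(1 × 10⁻⁴)(+3.2)+(7.2 × 10⁻⁴)(+2.27) = 1.3 × 10⁻³ → stable
  200–219 m: −αΔT+βΔS = −(1 × 10⁻⁴)(+3.3)+(7.2 × 10⁻⁴)(+1.12) = 4.8 × 10⁻⁴ → stable
  219–253 m: −αΔT+βΔS = −(1 × 10⁻⁴)(-0.6)+(7.2 × 10⁻⁴)(+0.52) = 4.3 × 10⁻⁴ → stable
The 40–130 m interval has Δρ < 0: lighter water underlies denser water.

40–130 m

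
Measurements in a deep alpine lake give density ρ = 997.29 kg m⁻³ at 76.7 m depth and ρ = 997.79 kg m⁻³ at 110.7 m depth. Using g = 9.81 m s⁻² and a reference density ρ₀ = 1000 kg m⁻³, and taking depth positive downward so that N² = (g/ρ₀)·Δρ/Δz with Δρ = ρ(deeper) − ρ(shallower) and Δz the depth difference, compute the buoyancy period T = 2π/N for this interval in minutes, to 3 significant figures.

Δρ = 997.79 − 997.29 = 0.50 kg m⁻³ over Δz = 110.7 − 76.7 = 34 m.
N² = (9.81/1000) × (0.50/34) = 1.4426 × 10⁻⁴ s⁻².
N = √(1.4426 × 10⁻⁴) = 0.012011 rad s⁻¹, so T = 2π/N = 523.12 s = 8.7187 min ≈ 8.72 min.

8.72 min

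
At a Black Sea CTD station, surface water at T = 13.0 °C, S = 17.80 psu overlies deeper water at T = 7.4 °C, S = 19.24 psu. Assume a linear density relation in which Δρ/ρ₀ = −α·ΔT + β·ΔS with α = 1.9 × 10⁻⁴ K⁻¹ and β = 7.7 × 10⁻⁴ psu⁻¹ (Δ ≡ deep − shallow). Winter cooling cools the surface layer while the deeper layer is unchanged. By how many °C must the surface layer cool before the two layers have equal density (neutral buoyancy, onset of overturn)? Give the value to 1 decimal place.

Neutral buoyancy requires Δρ = 0, i.e. −α(T_deep − T_surf′) + β(S_deep − S_surf) = 0.
T_surf′ = T_deep − (β/α)·ΔS = 7.4 − (7.7 × 10⁻⁴/1.9 × 10⁻⁴)·(+1.44) = 1.564 °C.
Cooling required: 13.0 − (1.564) = 11.436 °C.

11.4 °C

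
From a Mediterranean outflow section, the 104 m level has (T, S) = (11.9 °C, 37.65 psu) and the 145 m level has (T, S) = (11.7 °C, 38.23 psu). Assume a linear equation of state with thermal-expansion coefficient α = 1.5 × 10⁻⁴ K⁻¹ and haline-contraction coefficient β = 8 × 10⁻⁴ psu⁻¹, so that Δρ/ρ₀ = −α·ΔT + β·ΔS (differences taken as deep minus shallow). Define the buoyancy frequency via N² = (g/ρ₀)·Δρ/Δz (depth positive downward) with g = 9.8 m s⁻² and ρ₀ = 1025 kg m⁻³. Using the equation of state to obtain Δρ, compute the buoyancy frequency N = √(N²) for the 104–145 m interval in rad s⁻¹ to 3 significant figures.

0.0109 rad s⁻¹

ΔT = -0.2 K, ΔS = +0.58 psu (deep − shallow).
Δρ/ρ₀ = −αΔT + βΔS = 3.00 × 10⁻⁵ + 4.64 × 10⁻⁴ = 4.94 × 10⁻⁴, so Δρ ≈ 0.5063 kg m⁻³.
N² = (g/ρ₀)·Δρ/Δz = g·(Δρ/ρ₀)/Δz = 9.8 × 4.94 × 10⁻⁴ / 41 = 1.1808 × 10⁻⁴ s⁻².
N = √(1.1808 × 10⁻⁴) = 0.010866 rad s⁻¹ ≈ 0.0109 rad s⁻¹.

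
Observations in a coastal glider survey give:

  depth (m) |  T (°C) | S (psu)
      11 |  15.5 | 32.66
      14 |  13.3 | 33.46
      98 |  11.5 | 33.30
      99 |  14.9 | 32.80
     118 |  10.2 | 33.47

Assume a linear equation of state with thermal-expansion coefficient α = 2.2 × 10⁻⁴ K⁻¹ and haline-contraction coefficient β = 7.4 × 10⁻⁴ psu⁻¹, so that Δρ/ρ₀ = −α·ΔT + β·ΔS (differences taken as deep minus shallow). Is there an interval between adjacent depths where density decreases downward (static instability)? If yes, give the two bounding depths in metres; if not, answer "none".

98–99 m

Evaluate Δρ/ρ₀ = −αΔT + βΔS across each adjacent pair:
  11–14 m: −αΔT+βΔS = −(2.2 × 10⁻⁴)(-2.2)+(7.4 × 10⁻⁴)(+0.80) = 1.1 × 10⁻³ → stable
  14–98 m: −αΔT+βΔS = −(2.2 × 10⁻⁴)(-1.8)+(7.4 × 10⁻⁴)(-0.16) = 2.8 × 10⁻⁴ → stable
  98–99 m: −αΔT+βΔS = −(2.2 × 10⁻⁴)(+3.4)+(7.4 × 10⁻⁴)(-0.50) = -1.1 × 10⁻³ → UNSTABLE
  99–118 m: −αΔT+βΔS = −(2.2 × 10⁻⁴)(-4.7)+(7.4 × 10⁻⁴)(+0.67) = 1.5 × 10⁻³ → stable
The 98–99 m interval has Δρ < 0: lighter water underlies denser water.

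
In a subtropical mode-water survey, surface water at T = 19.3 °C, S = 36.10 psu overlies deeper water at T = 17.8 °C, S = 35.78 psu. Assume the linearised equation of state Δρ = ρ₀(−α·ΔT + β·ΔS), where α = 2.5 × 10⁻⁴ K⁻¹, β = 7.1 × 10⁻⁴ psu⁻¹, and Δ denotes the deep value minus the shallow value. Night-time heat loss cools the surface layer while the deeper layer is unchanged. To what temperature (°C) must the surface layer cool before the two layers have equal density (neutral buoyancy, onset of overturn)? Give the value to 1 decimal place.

Neutral buoyancy requires Δρ = 0, i.e. −α(T_deep − T_surf′) + β(S_deep − S_surf) = 0.
T_surf′ = T_deep − (β/α)·ΔS = 17.8 − (7.1 × 10⁻⁴/2.5 × 10⁻⁴)·(-0.32) = 18.709 °C.
Cooling required: 19.3 − (18.709) = 0.591 °C.

18.7 °C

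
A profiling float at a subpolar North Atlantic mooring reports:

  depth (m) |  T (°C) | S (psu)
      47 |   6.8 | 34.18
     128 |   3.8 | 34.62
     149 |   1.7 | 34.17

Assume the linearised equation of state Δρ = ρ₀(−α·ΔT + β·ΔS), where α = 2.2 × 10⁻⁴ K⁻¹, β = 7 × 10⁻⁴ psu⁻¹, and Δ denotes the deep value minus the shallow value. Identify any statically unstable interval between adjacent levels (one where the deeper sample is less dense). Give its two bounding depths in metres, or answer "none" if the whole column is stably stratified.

none

Evaluate Δρ/ρ₀ = −αΔT + βΔS across each adjacent pair:
  47–128 m: −αΔT+βΔS = −(2.2 × 10⁻⁴)(-3.0)+(7 × 10⁻⁴)(+0.44) = 9.7 × 10⁻⁴ → stable
  128–149 m: −αΔT+βΔS = −(2.2 × 10⁻⁴)(-2.1)+(7 × 10⁻⁴)(-0.45) = 1.5 × 10⁻⁴ → stable
Every interval has Δρ > 0: the column is stably stratified throughout.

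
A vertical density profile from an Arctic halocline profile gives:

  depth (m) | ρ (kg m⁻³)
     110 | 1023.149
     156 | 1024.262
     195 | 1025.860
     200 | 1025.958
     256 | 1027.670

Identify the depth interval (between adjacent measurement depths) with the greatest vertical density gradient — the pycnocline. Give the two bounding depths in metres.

156–195 m

Compute the density gradient over each adjacent pair:
  110–156 m: Δρ/Δz = 1.113/46 = 0.024 kg m⁻⁴
  156–195 m: Δρ/Δz = 1.598/39 = 0.041 kg m⁻⁴
  195–200 m: Δρ/Δz = 0.098/5 = 0.020 kg m⁻⁴
  200–256 m: Δρ/Δz = 1.712/56 = 0.031 kg m⁻⁴
The largest gradient is in the 156–195 m interval — the pycnocline.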